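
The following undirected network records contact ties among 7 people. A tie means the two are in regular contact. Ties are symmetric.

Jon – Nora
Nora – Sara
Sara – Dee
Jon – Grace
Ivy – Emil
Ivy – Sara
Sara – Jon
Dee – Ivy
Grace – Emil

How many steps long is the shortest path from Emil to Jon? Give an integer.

One shortest route is Emil – Grace – Jon, which uses 2 edges, and Emil and Jon are not directly tied, so nothing shorter exists. So d(Emil,Jon) = 2.

2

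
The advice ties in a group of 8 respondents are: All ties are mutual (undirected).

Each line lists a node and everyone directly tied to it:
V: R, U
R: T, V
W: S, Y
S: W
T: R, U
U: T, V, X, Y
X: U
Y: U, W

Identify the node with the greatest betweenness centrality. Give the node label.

Unnormalized betweenness of each node: R:1/2, S:0, T:5/2, U:31/2, V:5/2, W:6, X:0, Y:10.
U has the largest value, 31/2, making it the main broker — the node through which the most shortest paths run.

U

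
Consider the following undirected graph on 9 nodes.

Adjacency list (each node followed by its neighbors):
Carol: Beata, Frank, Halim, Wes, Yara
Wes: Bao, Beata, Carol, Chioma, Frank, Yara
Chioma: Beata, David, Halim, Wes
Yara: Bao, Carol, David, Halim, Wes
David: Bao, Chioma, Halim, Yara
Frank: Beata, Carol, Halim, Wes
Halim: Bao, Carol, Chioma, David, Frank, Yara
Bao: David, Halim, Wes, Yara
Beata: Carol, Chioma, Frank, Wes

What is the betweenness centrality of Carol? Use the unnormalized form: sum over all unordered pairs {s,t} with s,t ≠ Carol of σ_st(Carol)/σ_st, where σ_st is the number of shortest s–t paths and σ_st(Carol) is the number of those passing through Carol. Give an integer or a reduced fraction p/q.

Pairs whose geodesics pass through Carol — Beata–Halim: 1/3; Beata–Yara: 1/2; Wes–Halim: 1/5; Frank–Yara: 1/3.
All other pairs contribute 0.
Summing the contributions gives betweenness(Carol) = 41/30.

41/30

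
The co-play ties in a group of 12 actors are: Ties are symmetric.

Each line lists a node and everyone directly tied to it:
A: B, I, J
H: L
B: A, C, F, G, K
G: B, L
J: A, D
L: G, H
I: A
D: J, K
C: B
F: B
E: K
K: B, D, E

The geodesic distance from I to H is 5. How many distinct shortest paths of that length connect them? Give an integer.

1

The shortest distance is 5, and the only length-5 path is I–A–B–G–L–H. So there is exactly 1 shortest path.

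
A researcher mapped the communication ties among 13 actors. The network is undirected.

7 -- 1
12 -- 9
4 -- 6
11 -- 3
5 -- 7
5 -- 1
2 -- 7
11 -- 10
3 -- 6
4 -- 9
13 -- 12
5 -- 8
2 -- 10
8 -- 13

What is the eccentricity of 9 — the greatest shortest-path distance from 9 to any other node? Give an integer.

6

Distances from 9: 1:5, 2:6, 3:3, 4:1, 5:4, 6:2, 7:5, 8:3, 10:5, 11:4, 12:1, 13:2.
The largest is 6 (to 2), so the eccentricity of 9 is 6.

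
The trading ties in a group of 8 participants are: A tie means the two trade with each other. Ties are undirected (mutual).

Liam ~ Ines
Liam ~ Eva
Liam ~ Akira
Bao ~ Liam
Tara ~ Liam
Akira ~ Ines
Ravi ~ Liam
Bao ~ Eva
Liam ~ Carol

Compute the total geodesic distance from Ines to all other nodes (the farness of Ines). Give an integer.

Distances from Ines: Akira:1, Bao:2, Carol:2, Eva:2, Liam:1, Ravi:2, Tara:2.
Sum = 1 + 2 + 2 + 2 + 1 + 2 + 2 = 12.

12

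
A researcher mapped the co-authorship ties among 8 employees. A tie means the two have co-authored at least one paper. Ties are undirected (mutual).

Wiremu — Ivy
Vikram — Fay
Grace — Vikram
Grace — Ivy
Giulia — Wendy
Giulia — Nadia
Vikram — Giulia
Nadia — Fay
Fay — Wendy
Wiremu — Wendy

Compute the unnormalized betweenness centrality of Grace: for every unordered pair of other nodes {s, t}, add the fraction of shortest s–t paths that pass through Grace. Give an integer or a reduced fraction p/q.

Pairs whose geodesics pass through Grace — Fay–Ivy: 1/2; Nadia–Ivy: 2/4; Giulia–Ivy: 1/2; Vikram–Ivy: 1; Vikram–Wiremu: 1/3.
All other pairs contribute 0.
Summing the contributions gives betweenness(Grace) = 17/6.

17/6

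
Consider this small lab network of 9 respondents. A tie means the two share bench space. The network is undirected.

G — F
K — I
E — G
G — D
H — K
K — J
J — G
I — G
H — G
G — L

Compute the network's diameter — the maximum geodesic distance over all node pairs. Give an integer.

3

Eccentricity of each node (its greatest distance to any other): D:3, E:3, F:3, G:2, H:2, I:2, J:2, K:3, L:3.
The maximum eccentricity is 3, realized for instance by the pair K–D via K – J – G – D. So the diameter is 3.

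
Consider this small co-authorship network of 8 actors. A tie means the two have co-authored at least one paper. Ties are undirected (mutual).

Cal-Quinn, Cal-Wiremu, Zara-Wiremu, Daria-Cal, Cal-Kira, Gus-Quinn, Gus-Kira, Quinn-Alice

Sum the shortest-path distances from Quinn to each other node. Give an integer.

12

Distances from Quinn: Alice:1, Cal:1, Daria:2, Gus:1, Kira:2, Wiremu:2, Zara:3.
Sum = 1 + 1 + 2 + 1 + 2 + 2 + 3 = 12.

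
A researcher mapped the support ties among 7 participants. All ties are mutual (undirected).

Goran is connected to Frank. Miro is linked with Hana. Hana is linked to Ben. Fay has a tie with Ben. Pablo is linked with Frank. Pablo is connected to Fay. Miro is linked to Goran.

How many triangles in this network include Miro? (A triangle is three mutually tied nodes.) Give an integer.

0

Miro's neighbors are Goran and Hana, but none of them are tied to each other, so no triangle contains Miro.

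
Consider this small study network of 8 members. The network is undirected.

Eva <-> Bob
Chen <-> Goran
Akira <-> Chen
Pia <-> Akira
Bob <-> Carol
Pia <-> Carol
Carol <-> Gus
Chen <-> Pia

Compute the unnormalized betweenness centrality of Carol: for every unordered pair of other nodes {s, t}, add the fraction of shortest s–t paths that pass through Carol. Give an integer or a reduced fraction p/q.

14

Pairs whose geodesics pass through Carol — Eva–Pia: 1; Eva–Gus: 1; Eva–Goran: 1; Eva–Chen: 1; Eva–Akira: 1; Pia–Gus: 1; Pia–Bob: 1; Gus–Bob: 1; Gus–Goran: 1; Gus–Chen: 1; Gus–Akira: 1; Bob–Goran: 1; Bob–Chen: 1; Bob–Akira: 1.
All other pairs contribute 0.
Summing the contributions gives betweenness(Carol) = 14.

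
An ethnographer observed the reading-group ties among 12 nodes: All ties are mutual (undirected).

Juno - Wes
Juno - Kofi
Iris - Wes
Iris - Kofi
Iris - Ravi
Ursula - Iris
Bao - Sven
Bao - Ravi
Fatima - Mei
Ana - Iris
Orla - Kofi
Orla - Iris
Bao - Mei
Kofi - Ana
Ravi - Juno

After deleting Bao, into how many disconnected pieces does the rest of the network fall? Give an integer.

Without Bao, the remaining ties split the others into: {Ana, Iris, Juno, Kofi, Orla, Ravi, Ursula, Wes}; {Fatima, Mei}; {Sven}.
That's 3 separate components.

3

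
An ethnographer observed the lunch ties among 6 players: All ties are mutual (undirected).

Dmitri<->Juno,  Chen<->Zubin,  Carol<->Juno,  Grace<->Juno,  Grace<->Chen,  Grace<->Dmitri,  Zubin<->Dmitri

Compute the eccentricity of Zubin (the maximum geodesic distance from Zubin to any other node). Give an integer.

3

Distances from Zubin: Carol:3, Chen:1, Dmitri:1, Grace:2, Juno:2.
The largest is 3 (to Carol), so the eccentricity of Zubin is 3.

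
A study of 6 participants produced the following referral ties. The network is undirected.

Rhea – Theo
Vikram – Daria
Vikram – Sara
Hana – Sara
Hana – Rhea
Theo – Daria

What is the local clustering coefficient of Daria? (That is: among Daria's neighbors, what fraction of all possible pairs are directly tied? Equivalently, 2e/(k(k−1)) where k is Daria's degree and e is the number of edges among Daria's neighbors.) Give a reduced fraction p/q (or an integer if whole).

Daria's neighbors: Theo and Vikram (k = 2).
Possible neighbor pairs: C(2,2) = 1. Edges among them: none → e = 0.
Clustering(Daria) = 0/1.

0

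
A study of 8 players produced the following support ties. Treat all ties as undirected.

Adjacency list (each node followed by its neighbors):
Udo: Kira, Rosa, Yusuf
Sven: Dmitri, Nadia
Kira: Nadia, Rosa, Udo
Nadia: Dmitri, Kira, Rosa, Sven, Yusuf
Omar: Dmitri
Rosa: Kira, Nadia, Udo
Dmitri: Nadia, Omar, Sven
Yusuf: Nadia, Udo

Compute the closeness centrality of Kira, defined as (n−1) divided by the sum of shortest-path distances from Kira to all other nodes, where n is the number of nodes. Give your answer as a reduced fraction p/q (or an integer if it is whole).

Distances from Kira: Dmitri:2, Nadia:1, Omar:3, Rosa:1, Sven:2, Udo:1, Yusuf:2. Sum = 12.
n = 8, so closeness = 7/12.

7/12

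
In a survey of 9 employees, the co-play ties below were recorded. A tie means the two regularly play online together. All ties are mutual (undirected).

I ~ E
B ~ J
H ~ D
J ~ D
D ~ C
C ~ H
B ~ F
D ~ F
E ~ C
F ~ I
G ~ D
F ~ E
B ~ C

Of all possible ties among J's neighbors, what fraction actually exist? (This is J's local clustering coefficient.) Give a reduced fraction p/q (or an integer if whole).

0

J's neighbors: B and D (k = 2).
Possible neighbor pairs: C(2,2) = 1. Edges among them: none → e = 0.
Clustering(J) = 0/1.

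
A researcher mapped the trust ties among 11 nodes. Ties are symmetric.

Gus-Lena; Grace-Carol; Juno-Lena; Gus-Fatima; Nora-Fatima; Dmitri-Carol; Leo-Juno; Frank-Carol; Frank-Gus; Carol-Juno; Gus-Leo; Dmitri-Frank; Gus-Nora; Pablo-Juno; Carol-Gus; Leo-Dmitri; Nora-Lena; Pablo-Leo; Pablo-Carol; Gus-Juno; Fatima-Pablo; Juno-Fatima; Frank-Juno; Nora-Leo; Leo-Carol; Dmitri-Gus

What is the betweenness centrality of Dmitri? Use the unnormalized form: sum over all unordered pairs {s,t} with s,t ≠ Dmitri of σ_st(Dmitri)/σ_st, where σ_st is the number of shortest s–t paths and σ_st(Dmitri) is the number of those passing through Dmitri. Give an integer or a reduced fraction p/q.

Pairs whose geodesics pass through Dmitri — Leo–Frank: 1/4.
All other pairs contribute 0.
Summing the contributions gives betweenness(Dmitri) = 1/4.

1/4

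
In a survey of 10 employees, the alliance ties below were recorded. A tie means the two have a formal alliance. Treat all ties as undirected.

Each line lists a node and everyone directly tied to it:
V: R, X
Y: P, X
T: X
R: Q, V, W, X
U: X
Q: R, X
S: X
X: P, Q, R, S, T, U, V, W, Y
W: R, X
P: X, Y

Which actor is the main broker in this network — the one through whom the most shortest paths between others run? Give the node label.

Unnormalized betweenness of each node: P:0, Q:0, R:3/2, S:0, T:0, U:0, V:0, W:0, X:61/2, Y:0.
X has the largest value, 61/2, making it the main broker — the node through which the most shortest paths run.

X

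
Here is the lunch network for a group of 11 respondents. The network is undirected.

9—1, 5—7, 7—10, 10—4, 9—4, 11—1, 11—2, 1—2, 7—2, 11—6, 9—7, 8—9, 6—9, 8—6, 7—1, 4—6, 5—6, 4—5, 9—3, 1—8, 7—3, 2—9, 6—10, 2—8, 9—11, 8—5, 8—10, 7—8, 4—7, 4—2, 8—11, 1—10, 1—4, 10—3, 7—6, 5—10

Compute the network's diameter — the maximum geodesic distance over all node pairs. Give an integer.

Eccentricity of each node (its greatest distance to any other): 1:2, 2:2, 3:2, 4:2, 5:2, 6:2, 7:2, 8:2, 9:2, 10:2, 11:2.
The maximum eccentricity is 2, realized for instance by the pair 6–1 via 6 – 9 – 1. So the diameter is 2.

2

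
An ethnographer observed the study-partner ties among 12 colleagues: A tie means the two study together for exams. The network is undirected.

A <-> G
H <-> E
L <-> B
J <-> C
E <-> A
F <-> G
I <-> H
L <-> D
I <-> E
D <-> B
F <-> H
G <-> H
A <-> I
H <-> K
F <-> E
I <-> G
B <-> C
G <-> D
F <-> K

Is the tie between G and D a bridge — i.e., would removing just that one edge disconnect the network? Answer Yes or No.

Without the G–D edge there is no alternate route between G and D, so the network disconnects. It is a bridge.

Yes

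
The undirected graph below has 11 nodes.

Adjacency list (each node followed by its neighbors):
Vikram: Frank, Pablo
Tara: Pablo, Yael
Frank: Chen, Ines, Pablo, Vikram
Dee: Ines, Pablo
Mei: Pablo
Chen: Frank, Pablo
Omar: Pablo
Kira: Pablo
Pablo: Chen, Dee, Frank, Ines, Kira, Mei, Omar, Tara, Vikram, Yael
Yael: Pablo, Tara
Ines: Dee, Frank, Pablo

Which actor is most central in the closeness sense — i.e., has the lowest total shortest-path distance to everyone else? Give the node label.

Pablo

Farness (sum of distances to all others) for each node — Chen:18, Dee:18, Frank:16, Ines:17, Kira:19, Mei:19, Omar:19, Pablo:10, Tara:18, Vikram:18, Yael:18.
The smallest farness is 10, for Pablo, so Pablo has the highest closeness.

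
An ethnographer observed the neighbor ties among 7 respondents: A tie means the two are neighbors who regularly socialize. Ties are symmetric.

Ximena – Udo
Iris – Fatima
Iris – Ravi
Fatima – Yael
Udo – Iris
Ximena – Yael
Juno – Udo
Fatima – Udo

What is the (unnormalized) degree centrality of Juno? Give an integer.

1

Juno is directly tied to Udo. That is 1 neighbor, so the degree of Juno is 1.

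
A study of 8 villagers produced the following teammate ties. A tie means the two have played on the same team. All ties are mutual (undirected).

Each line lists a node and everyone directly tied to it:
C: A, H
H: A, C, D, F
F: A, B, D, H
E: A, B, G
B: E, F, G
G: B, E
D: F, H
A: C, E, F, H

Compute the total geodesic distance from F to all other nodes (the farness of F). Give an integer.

Distances from F: A:1, B:1, C:2, D:1, E:2, G:2, H:1.
Sum = 1 + 1 + 2 + 1 + 2 + 2 + 1 = 10.

10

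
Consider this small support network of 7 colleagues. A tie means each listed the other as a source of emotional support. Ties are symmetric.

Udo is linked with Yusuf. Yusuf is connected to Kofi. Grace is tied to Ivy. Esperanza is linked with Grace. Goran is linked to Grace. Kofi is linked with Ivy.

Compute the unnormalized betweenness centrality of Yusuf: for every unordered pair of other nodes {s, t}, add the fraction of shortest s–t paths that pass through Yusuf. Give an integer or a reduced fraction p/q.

5

Pairs whose geodesics pass through Yusuf — Udo–Esperanza: 1; Udo–Goran: 1; Udo–Ivy: 1; Udo–Kofi: 1; Udo–Grace: 1.
All other pairs contribute 0.
Summing the contributions gives betweenness(Yusuf) = 5.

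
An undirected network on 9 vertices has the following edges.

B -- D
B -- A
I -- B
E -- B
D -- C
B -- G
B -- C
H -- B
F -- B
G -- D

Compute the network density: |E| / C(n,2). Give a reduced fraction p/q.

There are 10 edges and 9 nodes, so the maximum possible is C(9,2) = 36.
Density = 10/36 = 5/18.

5/18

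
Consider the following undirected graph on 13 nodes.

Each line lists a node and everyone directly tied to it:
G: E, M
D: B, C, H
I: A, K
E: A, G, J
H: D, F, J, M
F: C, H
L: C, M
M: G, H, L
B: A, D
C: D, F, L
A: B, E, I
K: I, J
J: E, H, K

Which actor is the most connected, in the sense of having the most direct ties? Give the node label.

Degrees — A:3, B:2, C:3, D:3, E:3, F:2, G:2, H:4, I:2, J:3, K:2, L:2, M:3.
The maximum is 4, attained only by H.

H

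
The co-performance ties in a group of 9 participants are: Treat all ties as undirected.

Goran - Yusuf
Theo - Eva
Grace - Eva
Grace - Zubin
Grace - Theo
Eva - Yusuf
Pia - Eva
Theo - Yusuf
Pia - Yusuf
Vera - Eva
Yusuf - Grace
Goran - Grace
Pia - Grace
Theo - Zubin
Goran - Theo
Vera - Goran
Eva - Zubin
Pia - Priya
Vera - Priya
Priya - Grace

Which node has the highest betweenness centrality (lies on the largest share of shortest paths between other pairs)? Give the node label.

Grace

Unnormalized betweenness of each node: Eva:4, Goran:4/3, Grace:23/4, Pia:5/6, Priya:5/6, Theo:13/12, Vera:13/12, Yusuf:13/12, Zubin:0.
Grace has the largest value, 23/4, making it the main broker — the node through which the most shortest paths run.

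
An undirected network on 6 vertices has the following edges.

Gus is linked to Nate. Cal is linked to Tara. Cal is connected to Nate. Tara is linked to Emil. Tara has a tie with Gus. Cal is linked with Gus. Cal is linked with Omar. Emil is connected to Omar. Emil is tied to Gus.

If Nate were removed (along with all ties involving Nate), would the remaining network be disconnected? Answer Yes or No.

Even without Nate, every remaining node can still reach every other (the residual graph is connected), so Nate is not a cut vertex.

No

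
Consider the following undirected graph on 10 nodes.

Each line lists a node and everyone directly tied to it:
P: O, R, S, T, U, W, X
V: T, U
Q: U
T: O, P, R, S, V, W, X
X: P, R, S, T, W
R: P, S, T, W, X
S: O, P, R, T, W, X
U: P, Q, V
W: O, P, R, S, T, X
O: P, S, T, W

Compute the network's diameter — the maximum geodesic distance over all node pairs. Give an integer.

3

Eccentricity of each node (its greatest distance to any other): O:3, P:2, Q:3, R:3, S:3, T:3, U:2, V:2, W:3, X:3.
The maximum eccentricity is 3, realized for instance by the pair Q–T via Q – U – V – T. So the diameter is 3.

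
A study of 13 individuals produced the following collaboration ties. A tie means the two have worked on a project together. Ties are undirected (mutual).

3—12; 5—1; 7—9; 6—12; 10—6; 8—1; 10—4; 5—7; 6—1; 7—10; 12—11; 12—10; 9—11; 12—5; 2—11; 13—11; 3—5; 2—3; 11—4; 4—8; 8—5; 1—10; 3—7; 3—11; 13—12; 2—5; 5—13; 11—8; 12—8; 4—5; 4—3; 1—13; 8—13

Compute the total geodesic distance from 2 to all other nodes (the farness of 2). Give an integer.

Distances from 2: 1:2, 3:1, 4:2, 5:1, 6:3, 7:2, 8:2, 9:2, 10:3, 11:1, 12:2, 13:2.
Sum = 2 + 1 + 2 + 1 + 3 + 2 + 2 + 2 + 3 + 1 + 2 + 2 = 23.

23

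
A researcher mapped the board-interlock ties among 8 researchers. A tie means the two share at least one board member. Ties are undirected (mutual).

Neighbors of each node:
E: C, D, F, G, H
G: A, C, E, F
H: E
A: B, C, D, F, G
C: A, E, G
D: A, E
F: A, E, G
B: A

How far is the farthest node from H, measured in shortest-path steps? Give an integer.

4

Distances from H: A:3, B:4, C:2, D:2, E:1, F:2, G:2.
The largest is 4 (to B), so the eccentricity of H is 4.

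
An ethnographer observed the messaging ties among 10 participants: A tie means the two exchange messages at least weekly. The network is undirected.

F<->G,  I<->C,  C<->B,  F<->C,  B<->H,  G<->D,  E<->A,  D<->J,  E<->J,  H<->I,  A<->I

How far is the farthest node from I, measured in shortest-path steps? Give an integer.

4

Distances from I: A:1, B:2, C:1, D:4, E:2, F:2, G:3, H:1, J:3.
The largest is 4 (to D), so the eccentricity of I is 4.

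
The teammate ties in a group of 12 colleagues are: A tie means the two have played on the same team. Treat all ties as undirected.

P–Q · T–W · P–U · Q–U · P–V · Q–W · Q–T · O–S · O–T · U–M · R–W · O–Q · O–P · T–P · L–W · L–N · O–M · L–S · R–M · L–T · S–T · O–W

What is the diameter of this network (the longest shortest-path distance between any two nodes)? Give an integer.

Eccentricity of each node (its greatest distance to any other): L:3, M:4, N:4, O:3, P:3, Q:3, R:4, S:3, T:2, U:4, V:4, W:3.
The maximum eccentricity is 4, realized for instance by the pair R–V via R – W – Q – P – V. So the diameter is 4.

4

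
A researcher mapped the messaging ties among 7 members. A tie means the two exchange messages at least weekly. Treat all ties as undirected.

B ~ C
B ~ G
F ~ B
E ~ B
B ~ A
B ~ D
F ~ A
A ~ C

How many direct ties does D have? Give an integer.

1

D is directly tied to B. That is 1 neighbor, so the degree of D is 1.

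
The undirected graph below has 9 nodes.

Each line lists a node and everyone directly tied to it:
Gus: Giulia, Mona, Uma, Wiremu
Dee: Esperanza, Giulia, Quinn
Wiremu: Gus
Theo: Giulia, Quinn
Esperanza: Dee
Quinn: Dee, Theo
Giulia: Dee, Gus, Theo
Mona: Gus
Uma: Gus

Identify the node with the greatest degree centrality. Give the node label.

Degrees — Dee:3, Esperanza:1, Giulia:3, Gus:4, Mona:1, Quinn:2, Theo:2, Uma:1, Wiremu:1.
The maximum is 4, attained only by Gus.

Gus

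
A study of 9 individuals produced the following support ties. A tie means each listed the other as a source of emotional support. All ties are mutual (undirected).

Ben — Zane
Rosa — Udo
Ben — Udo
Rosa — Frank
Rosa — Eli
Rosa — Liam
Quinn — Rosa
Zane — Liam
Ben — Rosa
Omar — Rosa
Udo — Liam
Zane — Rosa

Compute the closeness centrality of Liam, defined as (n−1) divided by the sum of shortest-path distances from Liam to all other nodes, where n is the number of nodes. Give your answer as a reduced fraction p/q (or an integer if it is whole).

8/13

Distances from Liam: Ben:2, Eli:2, Frank:2, Omar:2, Quinn:2, Rosa:1, Udo:1, Zane:1. Sum = 13.
n = 9, so closeness = 8/13.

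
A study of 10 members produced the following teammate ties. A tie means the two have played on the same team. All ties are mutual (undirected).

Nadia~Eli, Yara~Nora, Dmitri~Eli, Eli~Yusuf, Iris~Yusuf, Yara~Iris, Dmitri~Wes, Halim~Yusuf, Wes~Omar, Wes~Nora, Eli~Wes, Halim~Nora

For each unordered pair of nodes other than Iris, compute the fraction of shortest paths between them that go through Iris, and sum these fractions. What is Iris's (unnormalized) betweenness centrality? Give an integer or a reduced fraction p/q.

Pairs whose geodesics pass through Iris — Yusuf–Yara: 1; Eli–Yara: 1/2; Nadia–Yara: 1/2.
All other pairs contribute 0.
Summing the contributions gives betweenness(Iris) = 2.

2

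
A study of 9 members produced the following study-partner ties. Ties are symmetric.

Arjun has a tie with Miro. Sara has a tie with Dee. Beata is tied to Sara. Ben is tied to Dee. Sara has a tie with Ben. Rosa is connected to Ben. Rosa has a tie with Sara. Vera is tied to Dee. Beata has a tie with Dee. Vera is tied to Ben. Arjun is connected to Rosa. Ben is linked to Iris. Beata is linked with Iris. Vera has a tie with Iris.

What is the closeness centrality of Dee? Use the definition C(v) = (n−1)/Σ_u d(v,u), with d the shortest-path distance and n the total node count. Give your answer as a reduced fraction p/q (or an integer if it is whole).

8/15

Distances from Dee: Arjun:3, Beata:1, Ben:1, Iris:2, Miro:4, Rosa:2, Sara:1, Vera:1. Sum = 15.
n = 9, so closeness = 8/15.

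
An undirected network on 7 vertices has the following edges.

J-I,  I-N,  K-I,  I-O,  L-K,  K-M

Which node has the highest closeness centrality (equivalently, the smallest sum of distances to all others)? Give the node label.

I

Farness (sum of distances to all others) for each node — I:8, J:13, K:9, L:14, M:14, N:13, O:13.
The smallest farness is 8, for I, so I has the highest closeness.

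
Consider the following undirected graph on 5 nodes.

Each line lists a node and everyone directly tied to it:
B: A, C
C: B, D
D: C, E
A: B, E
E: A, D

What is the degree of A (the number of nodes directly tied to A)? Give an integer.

A is directly tied to B and E. That is 2 neighbors, so the degree of A is 2.

2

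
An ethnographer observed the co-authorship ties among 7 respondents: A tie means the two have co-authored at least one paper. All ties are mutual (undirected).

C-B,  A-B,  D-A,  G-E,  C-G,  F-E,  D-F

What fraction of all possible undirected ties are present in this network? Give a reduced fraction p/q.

1/3

There are 7 edges and 7 nodes, so the maximum possible is C(7,2) = 21.
Density = 7/21 = 1/3.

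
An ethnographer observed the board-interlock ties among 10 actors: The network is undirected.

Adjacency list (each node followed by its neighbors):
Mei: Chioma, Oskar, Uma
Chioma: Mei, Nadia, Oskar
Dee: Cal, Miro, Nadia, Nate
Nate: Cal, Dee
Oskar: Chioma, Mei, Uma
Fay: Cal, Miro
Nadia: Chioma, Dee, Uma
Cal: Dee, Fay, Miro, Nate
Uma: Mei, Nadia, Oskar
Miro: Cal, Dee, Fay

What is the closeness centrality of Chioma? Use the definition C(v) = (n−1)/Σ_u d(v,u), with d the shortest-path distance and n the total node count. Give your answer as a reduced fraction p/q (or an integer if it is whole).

9/20

Distances from Chioma: Cal:3, Dee:2, Fay:4, Mei:1, Miro:3, Nadia:1, Nate:3, Oskar:1, Uma:2. Sum = 20.
n = 10, so closeness = 9/20.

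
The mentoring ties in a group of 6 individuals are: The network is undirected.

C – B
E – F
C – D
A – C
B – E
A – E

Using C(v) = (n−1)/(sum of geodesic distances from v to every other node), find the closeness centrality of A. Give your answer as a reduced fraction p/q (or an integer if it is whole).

5/8

Distances from A: B:2, C:1, D:2, E:1, F:2. Sum = 8.
n = 6, so closeness = 5/8.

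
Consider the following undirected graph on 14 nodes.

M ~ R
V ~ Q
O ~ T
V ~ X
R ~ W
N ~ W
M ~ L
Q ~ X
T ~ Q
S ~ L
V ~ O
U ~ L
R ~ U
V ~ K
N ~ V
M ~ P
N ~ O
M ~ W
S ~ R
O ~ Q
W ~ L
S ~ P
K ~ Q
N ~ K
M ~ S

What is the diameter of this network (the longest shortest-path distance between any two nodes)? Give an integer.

5

Eccentricity of each node (its greatest distance to any other): K:4, L:4, M:4, N:3, O:4, P:5, Q:5, R:4, S:5, T:5, U:5, V:4, W:3, X:5.
The maximum eccentricity is 5, realized for instance by the pair X–S via X – V – N – W – R – S. So the diameter is 5.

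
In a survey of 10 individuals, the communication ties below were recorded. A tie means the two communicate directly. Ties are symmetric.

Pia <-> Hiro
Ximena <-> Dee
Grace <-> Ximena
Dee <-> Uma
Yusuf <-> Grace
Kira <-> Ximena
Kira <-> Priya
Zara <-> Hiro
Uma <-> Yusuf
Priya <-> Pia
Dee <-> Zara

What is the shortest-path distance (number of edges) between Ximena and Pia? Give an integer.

3

One shortest route is Ximena – Kira – Priya – Pia, which uses 3 edges, and at distance 2 from Ximena we only reach {Priya, Uma, Yusuf, Zara}, which does not include Pia. So d(Ximena,Pia) = 3.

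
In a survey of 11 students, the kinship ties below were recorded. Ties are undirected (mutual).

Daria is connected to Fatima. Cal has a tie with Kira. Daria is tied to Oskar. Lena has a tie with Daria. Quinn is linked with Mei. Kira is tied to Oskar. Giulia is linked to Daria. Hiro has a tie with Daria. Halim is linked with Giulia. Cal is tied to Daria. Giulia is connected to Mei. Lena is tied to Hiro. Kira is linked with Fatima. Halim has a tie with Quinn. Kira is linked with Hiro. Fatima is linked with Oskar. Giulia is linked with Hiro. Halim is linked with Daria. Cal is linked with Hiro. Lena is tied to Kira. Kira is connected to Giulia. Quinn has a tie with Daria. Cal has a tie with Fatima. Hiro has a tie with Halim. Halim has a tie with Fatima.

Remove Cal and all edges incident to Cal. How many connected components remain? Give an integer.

Cal's neighbors (Daria, Fatima, Hiro, and Kira) remain reachable from one another through other ties, so the rest of the network stays in one piece.

1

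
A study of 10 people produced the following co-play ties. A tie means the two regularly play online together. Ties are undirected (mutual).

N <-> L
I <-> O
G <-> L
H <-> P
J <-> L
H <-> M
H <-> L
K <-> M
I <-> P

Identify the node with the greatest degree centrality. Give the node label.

L

Degrees — G:1, H:3, I:2, J:1, K:1, L:4, M:2, N:1, O:1, P:2.
The maximum is 4, attained only by L.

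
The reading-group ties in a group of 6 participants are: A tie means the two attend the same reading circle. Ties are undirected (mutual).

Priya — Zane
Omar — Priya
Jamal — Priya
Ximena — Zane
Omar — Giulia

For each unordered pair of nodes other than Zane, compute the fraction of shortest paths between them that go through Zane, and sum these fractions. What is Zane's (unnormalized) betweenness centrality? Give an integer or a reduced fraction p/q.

4

Pairs whose geodesics pass through Zane — Giulia–Ximena: 1; Jamal–Ximena: 1; Omar–Ximena: 1; Priya–Ximena: 1.
All other pairs contribute 0.
Summing the contributions gives betweenness(Zane) = 4.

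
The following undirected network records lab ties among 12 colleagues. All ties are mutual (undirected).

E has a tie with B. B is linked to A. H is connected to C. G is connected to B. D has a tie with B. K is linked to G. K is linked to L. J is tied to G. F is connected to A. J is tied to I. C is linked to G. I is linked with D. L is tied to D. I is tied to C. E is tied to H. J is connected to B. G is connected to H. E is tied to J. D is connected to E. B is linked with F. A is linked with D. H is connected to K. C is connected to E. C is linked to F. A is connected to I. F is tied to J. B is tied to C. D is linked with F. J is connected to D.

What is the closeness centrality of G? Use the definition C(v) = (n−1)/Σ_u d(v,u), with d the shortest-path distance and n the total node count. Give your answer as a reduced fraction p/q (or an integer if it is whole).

11/17

Distances from G: A:2, B:1, C:1, D:2, E:2, F:2, H:1, I:2, J:1, K:1, L:2. Sum = 17.
n = 12, so closeness = 11/17.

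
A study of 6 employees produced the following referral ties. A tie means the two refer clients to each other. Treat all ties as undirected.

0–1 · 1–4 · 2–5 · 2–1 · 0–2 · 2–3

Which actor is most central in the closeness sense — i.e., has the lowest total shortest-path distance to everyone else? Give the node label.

Farness (sum of distances to all others) for each node — 0:8, 1:7, 2:6, 3:10, 4:11, 5:10.
The smallest farness is 6, for 2, so 2 has the highest closeness.

2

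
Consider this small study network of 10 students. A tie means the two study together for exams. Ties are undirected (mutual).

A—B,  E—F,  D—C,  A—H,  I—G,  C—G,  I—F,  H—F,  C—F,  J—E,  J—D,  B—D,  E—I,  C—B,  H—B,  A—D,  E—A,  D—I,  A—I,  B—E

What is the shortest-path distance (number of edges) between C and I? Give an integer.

One shortest route is C – F – I, which uses 2 edges, and C and I are not directly tied, so nothing shorter exists. So d(C,I) = 2.

2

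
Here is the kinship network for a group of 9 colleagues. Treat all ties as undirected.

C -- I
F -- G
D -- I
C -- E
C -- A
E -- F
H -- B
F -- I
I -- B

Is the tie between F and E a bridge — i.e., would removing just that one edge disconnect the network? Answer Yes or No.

Even without that edge, F still reaches E via F – I – C – E, so the network stays connected. Not a bridge.

No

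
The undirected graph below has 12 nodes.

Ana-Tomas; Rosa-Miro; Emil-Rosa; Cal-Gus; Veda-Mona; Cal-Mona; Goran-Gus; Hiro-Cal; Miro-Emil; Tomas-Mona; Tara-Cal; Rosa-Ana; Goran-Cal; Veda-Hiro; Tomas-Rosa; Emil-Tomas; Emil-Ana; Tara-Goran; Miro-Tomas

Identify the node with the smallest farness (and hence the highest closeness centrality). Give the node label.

Farness (sum of distances to all others) for each node — Ana:29, Cal:21, Emil:28, Goran:29, Gus:30, Hiro:29, Miro:29, Mona:19, Rosa:28, Tara:30, Tomas:21, Veda:27.
The smallest farness is 19, for Mona, so Mona has the highest closeness.

Mona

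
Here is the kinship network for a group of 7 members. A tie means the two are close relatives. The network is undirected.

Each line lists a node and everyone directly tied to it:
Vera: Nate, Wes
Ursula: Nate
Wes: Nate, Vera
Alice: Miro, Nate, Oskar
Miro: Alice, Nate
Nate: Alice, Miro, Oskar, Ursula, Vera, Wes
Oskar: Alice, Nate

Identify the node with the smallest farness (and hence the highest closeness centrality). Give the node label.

Nate

Farness (sum of distances to all others) for each node — Alice:9, Miro:10, Nate:6, Oskar:10, Ursula:11, Vera:10, Wes:10.
The smallest farness is 6, for Nate, so Nate has the highest closeness.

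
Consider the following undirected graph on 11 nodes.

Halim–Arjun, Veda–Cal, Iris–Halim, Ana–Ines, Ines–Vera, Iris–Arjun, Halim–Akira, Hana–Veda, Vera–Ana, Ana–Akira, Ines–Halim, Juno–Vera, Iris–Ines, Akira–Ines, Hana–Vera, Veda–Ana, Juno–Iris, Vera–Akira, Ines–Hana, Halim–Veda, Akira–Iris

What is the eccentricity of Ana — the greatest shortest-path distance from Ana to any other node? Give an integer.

Distances from Ana: Akira:1, Arjun:3, Cal:2, Halim:2, Hana:2, Ines:1, Iris:2, Juno:2, Veda:1, Vera:1.
The largest is 3 (to Arjun), so the eccentricity of Ana is 3.

3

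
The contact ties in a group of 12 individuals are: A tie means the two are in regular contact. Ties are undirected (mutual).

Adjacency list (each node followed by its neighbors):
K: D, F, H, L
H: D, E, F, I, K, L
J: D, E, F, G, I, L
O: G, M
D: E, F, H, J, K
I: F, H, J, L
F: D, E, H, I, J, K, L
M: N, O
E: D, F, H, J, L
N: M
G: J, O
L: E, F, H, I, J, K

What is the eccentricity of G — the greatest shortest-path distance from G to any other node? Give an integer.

Distances from G: D:2, E:2, F:2, H:3, I:2, J:1, K:3, L:2, M:2, N:3, O:1.
The largest is 3 (to N, H, and K), so the eccentricity of G is 3.

3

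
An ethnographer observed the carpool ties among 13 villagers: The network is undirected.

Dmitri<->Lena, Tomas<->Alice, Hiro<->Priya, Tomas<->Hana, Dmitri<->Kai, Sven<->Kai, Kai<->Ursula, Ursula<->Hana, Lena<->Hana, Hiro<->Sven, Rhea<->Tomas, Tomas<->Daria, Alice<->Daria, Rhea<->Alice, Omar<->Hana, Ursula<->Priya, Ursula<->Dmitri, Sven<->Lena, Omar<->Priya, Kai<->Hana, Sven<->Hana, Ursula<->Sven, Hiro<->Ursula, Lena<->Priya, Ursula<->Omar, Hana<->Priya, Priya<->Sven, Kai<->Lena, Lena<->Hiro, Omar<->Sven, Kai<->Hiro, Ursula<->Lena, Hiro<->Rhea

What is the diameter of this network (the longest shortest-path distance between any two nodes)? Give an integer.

Eccentricity of each node (its greatest distance to any other): Alice:4, Daria:4, Dmitri:4, Hana:2, Hiro:3, Kai:3, Lena:3, Omar:3, Priya:3, Rhea:3, Sven:3, Tomas:3, Ursula:3.
The maximum eccentricity is 4, realized for instance by the pair Alice–Dmitri via Alice – Rhea – Hiro – Ursula – Dmitri. So the diameter is 4.

4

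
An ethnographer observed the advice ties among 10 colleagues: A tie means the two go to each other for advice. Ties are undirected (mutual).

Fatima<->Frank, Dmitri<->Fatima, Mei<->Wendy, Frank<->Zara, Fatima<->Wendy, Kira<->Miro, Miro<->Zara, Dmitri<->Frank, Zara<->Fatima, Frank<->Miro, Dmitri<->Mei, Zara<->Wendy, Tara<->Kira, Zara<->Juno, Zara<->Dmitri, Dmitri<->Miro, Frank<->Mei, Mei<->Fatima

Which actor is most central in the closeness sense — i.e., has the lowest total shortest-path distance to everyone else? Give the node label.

Farness (sum of distances to all others) for each node — Dmitri:14, Fatima:16, Frank:14, Juno:21, Kira:20, Mei:18, Miro:14, Tara:28, Wendy:18, Zara:13.
The smallest farness is 13, for Zara, so Zara has the highest closeness.

Zara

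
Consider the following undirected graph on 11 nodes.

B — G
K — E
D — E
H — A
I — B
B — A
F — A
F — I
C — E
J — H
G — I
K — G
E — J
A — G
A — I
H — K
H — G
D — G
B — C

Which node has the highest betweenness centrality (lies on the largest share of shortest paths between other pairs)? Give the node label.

G

Unnormalized betweenness of each node: A:59/8, B:317/60, C:127/60, D:77/60, E:35/6, F:0, G:739/60, H:133/20, I:65/24, J:43/40, K:283/120.
G has the largest value, 739/60, making it the main broker — the node through which the most shortest paths run.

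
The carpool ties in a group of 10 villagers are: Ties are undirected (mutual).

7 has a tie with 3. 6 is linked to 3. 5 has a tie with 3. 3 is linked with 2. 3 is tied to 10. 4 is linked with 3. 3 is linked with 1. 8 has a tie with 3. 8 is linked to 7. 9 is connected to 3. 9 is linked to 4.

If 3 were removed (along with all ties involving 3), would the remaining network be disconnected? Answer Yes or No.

Yes

Removing 3 leaves {4 and 9} with no path to {7 and 8}, so the network splits into 7 components. 3 is a cut vertex.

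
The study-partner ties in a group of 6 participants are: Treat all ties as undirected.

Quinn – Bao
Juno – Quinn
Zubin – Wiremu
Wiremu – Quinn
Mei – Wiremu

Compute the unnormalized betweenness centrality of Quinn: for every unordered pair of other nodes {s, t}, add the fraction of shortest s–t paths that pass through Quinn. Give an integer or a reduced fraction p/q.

Pairs whose geodesics pass through Quinn — Mei–Bao: 1; Mei–Juno: 1; Zubin–Bao: 1; Zubin–Juno: 1; Bao–Wiremu: 1; Bao–Juno: 1; Wiremu–Juno: 1.
All other pairs contribute 0.
Summing the contributions gives betweenness(Quinn) = 7.

7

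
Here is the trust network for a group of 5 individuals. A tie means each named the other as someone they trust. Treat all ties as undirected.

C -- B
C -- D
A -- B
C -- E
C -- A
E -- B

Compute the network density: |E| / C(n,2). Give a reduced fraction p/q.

There are 6 edges and 5 nodes, so the maximum possible is C(5,2) = 10.
Density = 6/10 = 3/5.

3/5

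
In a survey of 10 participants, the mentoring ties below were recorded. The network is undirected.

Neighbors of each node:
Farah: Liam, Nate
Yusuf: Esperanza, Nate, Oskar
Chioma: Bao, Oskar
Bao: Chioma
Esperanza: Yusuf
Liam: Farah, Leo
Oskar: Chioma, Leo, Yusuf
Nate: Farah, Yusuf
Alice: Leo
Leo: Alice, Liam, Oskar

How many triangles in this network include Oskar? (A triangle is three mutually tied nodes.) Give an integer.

0

Oskar's neighbors are Chioma, Leo, and Yusuf, but none of them are tied to each other, so no triangle contains Oskar.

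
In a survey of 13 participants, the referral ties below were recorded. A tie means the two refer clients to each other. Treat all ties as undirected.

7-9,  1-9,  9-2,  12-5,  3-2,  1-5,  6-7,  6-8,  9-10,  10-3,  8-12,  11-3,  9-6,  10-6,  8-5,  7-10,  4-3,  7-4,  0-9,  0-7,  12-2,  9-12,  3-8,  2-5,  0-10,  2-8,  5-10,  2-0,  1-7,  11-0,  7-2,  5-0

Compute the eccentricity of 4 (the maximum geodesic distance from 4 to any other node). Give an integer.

Distances from 4: 0:2, 1:2, 2:2, 3:1, 5:3, 6:2, 7:1, 8:2, 9:2, 10:2, 11:2, 12:3.
The largest is 3 (to 5 and 12), so the eccentricity of 4 is 3.

3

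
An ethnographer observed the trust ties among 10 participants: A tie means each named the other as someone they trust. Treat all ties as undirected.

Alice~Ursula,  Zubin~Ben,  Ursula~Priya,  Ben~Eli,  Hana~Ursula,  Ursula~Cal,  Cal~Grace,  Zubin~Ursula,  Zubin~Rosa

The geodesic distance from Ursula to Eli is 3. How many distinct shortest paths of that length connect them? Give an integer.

The shortest distance is 3, and the only length-3 path is Ursula–Zubin–Ben–Eli. So there is exactly 1 shortest path.

1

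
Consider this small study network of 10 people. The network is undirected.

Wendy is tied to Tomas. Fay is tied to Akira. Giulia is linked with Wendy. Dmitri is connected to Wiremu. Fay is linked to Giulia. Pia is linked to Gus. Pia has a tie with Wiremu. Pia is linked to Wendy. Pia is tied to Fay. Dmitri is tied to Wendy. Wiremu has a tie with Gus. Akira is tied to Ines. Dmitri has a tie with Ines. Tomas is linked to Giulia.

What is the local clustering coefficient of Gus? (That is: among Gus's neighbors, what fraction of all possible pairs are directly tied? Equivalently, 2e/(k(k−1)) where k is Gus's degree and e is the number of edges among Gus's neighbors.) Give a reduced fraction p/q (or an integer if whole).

1

Gus's neighbors: Pia and Wiremu (k = 2).
Possible neighbor pairs: C(2,2) = 1. Edges among them: Pia–Wiremu → e = 1.
Clustering(Gus) = 1/1.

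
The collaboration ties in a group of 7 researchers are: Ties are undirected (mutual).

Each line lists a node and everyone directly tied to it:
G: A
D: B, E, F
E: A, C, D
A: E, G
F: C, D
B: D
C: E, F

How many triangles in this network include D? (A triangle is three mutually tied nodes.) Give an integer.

D's neighbors are B, E, and F, but none of them are tied to each other, so no triangle contains D.

0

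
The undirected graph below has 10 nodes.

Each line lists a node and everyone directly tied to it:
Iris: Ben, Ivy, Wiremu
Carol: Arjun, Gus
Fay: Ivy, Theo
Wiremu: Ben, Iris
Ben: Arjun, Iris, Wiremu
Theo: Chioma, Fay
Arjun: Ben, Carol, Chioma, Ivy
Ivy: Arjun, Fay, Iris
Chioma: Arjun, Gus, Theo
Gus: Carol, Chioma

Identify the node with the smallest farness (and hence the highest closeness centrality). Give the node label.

Farness (sum of distances to all others) for each node — Arjun:14, Ben:18, Carol:20, Chioma:17, Fay:20, Gus:23, Iris:20, Ivy:16, Theo:21, Wiremu:23.
The smallest farness is 14, for Arjun, so Arjun has the highest closeness.

Arjun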